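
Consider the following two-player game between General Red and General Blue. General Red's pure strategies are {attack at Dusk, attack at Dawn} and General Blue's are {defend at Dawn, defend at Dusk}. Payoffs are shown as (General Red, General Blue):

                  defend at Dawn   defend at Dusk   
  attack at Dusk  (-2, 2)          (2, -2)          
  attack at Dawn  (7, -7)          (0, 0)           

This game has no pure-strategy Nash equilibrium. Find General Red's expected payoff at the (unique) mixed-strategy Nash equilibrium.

Set General Red's expected payoff from attack at Dusk equal to that from attack at Dawn:
  General Red's payoff from attack at Dusk: q·(-2) + (1−q)·2 = -4q + 2
  General Red's payoff from attack at Dawn: q·7 + (1−q)·0 = 7q
  -4q + 2 = 7q  ⇒  -11q = -2  ⇒  q = 2/11.
At equilibrium General Red is indifferent across rows, so General Red's payoff equals the payoff from attack at Dusk: (2/11)·(-2) + (9/11)·2 = 14/11.

14/11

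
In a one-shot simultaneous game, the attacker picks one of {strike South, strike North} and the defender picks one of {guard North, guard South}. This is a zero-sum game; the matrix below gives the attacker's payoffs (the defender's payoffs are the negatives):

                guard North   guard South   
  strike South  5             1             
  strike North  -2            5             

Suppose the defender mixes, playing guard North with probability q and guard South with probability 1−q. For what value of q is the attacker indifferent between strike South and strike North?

The attacker's indifference between strike South and strike North determines the defender's mixing probability q:
  the attacker's expected payoff from strike South: q·5 + (1−q)·1 = 4q + 1
  the attacker's expected payoff from strike North: q·(-2) + (1−q)·5 = -7q + 5
  4q + 1 = -7q + 5  ⇒  11q = 4  ⇒  q = 4/11.

q = 4/11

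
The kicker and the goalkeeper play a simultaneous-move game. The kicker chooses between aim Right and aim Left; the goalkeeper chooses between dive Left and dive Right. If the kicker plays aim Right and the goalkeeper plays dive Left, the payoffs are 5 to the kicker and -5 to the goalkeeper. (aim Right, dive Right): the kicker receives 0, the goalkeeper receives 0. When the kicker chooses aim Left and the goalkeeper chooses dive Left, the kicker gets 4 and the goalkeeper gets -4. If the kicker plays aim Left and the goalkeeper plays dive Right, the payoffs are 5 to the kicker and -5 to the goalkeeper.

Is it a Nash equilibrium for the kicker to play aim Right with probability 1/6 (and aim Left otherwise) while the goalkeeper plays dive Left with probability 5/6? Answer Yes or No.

Yes

Check the goalkeeper's indifference given the kicker's mix p = 1/6:
  payoff from dive Left = -25/6; payoff from dive Right = -25/6 — equal.
Check the kicker's indifference given the goalkeeper's mix q = 5/6:
  payoff from aim Right = 25/6; payoff from aim Left = 25/6 — equal.
Both players are indifferent, so neither can profitably deviate.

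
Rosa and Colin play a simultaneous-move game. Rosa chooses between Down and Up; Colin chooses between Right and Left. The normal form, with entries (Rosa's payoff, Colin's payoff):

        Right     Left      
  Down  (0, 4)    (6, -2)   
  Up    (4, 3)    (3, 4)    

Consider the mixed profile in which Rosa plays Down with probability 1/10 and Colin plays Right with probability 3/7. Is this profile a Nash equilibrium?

Given Rosa's mix p = 1/10, Colin's payoff from Right is 31/10 but from Left is 17/5. Colin strictly prefers Left, so Colin would not mix.
So the proposed profile is not a Nash equilibrium.

No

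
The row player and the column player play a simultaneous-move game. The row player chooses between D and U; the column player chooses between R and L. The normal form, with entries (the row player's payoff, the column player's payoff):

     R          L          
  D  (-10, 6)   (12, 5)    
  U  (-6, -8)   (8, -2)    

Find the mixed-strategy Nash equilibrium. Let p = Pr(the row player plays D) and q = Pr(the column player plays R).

p = 6/7, q = 1/2

For the column player to be willing to mix, the column player must be indifferent between R and L, which pins down the row player's mix.
  the column player's expected payoff from R: p·6 + (1−p)·(-8) = 14p - 8
  the column player's expected payoff from L: p·5 + (1−p)·(-2) = 7p - 2
  14p - 8 = 7p - 2  ⇒  7p = 6  ⇒  p = 6/7.
For the row player to be willing to mix, the row player must be indifferent between D and U, which pins down the column player's mix.
  the row player's payoff to D: q·(-10) + (1−q)·12 = -22q + 12
  the row player's payoff to U: q·(-6) + (1−q)·8 = -14q + 8
  -22q + 12 = -14q + 8  ⇒  -8q = -4  ⇒  q = 1/2.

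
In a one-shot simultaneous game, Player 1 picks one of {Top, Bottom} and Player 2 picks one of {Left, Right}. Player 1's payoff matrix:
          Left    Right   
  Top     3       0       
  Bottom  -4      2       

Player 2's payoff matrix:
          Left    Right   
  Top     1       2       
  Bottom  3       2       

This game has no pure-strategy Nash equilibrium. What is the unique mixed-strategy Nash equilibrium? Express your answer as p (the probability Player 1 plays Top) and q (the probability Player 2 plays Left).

In a mixed equilibrium Player 2 is indifferent between Left and Right; this condition fixes p.
  Player 2's payoff from Left: p·1 + (1−p)·3 = -2p + 3
  Player 2's payoff from Right: p·2 + (1−p)·2 = 2
  -2p + 3 = 2  ⇒  -2p = -1  ⇒  p = 1/2.
Set Player 1's expected payoff from Top equal to that from Bottom:
  Player 1's payoff from Top: q·3 + (1−q)·0 = 3q
  Player 1's payoff from Bottom: q·(-4) + (1−q)·2 = -6q + 2
  3q = -6q + 2  ⇒  9q = 2  ⇒  q = 2/9.

p = 1/2, q = 2/9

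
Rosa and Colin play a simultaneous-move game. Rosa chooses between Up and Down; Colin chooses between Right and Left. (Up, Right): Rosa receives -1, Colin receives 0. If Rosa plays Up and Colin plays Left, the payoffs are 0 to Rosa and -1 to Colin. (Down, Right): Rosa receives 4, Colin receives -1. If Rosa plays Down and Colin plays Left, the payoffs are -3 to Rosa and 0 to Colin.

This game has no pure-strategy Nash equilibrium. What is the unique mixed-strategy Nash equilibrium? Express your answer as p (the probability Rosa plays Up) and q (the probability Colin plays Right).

p = 1/2, q = 3/8

In a mixed equilibrium Colin is indifferent between Right and Left; this condition fixes p.
  Colin's expected payoff from Right: p·0 + (1−p)·(-1) = p - 1
  Colin's expected payoff from Left: p·(-1) + (1−p)·0 = -p
  p - 1 = -p  ⇒  2p = 1  ⇒  p = 1/2.
Colin's mix must leave Rosa indifferent between Up and Down.
  Rosa's payoff from Up: q·(-1) + (1−q)·0 = -q
  Rosa's payoff from Down: q·4 + (1−q)·(-3) = 7q - 3
  -q = 7q - 3  ⇒  -8q = -3  ⇒  q = 3/8.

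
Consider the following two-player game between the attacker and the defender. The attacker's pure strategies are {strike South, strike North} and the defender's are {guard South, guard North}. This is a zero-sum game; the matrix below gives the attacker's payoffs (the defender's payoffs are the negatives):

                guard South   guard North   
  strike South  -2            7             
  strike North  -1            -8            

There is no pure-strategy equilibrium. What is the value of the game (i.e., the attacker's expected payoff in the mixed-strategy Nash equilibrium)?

v = -23/16

In a mixed equilibrium the attacker is indifferent between strike South and strike North; this condition fixes q.
  the attacker's expected payoff from strike South: q·(-2) + (1−q)·7 = -9q + 7
  the attacker's expected payoff from strike North: q·(-1) + (1−q)·(-8) = 7q - 8
  -9q + 7 = 7q - 8  ⇒  -16q = -15  ⇒  q = 15/16.
The value is the attacker's expected payoff against this mix (using strike South): (15/16)·(-2) + (1/16)·7 = -23/16.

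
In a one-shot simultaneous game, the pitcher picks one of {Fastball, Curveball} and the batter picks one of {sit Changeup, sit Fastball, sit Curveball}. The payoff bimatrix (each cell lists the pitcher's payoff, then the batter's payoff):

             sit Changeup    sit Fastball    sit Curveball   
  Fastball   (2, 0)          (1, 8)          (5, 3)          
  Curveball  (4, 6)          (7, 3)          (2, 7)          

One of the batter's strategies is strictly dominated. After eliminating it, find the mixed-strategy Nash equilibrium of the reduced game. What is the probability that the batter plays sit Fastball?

The batter's strategy sit Changeup is strictly dominated by sit Curveball: 3 > 0 and 7 > 6. Eliminate sit Changeup.
Set the pitcher's expected payoff from Fastball equal to that from Curveball:
  the pitcher's expected payoff from Fastball: q·1 + (1−q)·5 = -4q + 5
  the pitcher's expected payoff from Curveball: q·7 + (1−q)·2 = 5q + 2
  -4q + 5 = 5q + 2  ⇒  -9q = -3  ⇒  q = 1/3.

q = 1/3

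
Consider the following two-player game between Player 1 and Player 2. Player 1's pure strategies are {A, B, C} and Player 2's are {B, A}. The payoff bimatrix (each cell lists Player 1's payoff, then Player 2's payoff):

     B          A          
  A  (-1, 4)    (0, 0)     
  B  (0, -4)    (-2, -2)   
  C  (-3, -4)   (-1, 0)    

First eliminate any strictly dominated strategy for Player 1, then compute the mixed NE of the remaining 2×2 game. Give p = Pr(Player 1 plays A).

p = 1/3

Player 1's strategy C is strictly dominated by A: -1 > -3 and 0 > -1. Eliminate C.
Player 1's mix must leave Player 2 indifferent between B and A.
  Player 2's expected payoff from B: p·4 + (1−p)·(-4) = 8p - 4
  Player 2's expected payoff from A: p·0 + (1−p)·(-2) = 2p - 2
  8p - 4 = 2p - 2  ⇒  6p = 2  ⇒  p = 1/3.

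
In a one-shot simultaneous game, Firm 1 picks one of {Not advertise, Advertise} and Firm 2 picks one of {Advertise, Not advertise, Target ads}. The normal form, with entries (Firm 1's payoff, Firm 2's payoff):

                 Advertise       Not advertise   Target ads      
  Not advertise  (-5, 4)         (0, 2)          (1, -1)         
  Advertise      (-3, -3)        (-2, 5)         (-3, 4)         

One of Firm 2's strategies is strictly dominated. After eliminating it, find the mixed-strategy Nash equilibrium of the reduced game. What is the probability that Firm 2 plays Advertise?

q = 1/2

Firm 2's strategy Target ads is strictly dominated by Not advertise: 2 > -1 and 5 > 4. Eliminate Target ads.
Firm 2's mix must leave Firm 1 indifferent between Not advertise and Advertise.
  Firm 1's payoff to Not advertise: q·(-5) + (1−q)·0 = -5q
  Firm 1's payoff to Advertise: q·(-3) + (1−q)·(-2) = -q - 2
  -5q = -q - 2  ⇒  -4q = -2  ⇒  q = 1/2.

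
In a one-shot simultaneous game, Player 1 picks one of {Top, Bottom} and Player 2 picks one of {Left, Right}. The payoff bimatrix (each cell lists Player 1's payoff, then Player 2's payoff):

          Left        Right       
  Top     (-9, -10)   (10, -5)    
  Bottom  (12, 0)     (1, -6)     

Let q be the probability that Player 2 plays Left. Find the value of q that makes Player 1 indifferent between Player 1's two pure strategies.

In a mixed equilibrium Player 1 is indifferent between Top and Bottom; this condition fixes q.
  Player 1's expected payoff from Top: q·(-9) + (1−q)·10 = -19q + 10
  Player 1's expected payoff from Bottom: q·12 + (1−q)·1 = 11q + 1
  -19q + 10 = 11q + 1  ⇒  -30q = -9  ⇒  q = 3/10.

q = 3/10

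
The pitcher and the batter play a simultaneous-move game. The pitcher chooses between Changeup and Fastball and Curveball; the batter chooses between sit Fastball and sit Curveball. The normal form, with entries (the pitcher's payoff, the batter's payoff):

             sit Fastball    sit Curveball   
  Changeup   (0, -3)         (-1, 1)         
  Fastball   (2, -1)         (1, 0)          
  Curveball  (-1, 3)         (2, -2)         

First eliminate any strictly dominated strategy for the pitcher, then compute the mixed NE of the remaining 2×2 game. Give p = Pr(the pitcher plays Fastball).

p = 5/6

The pitcher's strategy Changeup is strictly dominated by Fastball: 2 > 0 and 1 > -1. Eliminate Changeup.
The pitcher's mix must leave the batter indifferent between sit Fastball and sit Curveball.
  the batter's payoff to sit Fastball: p·(-1) + (1−p)·3 = -4p + 3
  the batter's payoff to sit Curveball: p·0 + (1−p)·(-2) = 2p - 2
  -4p + 3 = 2p - 2  ⇒  -6p = -5  ⇒  p = 5/6.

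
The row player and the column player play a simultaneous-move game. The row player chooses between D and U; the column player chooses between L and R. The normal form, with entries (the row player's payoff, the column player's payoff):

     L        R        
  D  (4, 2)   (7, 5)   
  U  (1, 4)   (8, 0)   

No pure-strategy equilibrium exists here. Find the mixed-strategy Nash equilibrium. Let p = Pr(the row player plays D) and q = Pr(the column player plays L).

The row player's mix must leave the column player indifferent between L and R.
  the column player's payoff to L: p·2 + (1−p)·4 = -2p + 4
  the column player's payoff to R: p·5 + (1−p)·0 = 5p
  -2p + 4 = 5p  ⇒  -7p = -4  ⇒  p = 4/7.
For the row player to be willing to mix, the row player must be indifferent between D and U, which pins down the column player's mix.
  the row player's payoff from D: q·4 + (1−q)·7 = -3q + 7
  the row player's payoff from U: q·1 + (1−q)·8 = -7q + 8
  -3q + 7 = -7q + 8  ⇒  4q = 1  ⇒  q = 1/4.

p = 4/7, q = 1/4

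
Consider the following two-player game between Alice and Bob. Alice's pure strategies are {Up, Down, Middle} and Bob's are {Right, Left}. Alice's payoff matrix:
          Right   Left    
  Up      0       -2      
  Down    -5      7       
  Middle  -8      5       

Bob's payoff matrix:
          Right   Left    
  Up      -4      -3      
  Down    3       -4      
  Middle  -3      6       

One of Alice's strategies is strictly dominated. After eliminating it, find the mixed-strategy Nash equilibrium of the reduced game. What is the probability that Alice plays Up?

p = 7/8

Alice's strategy Middle is strictly dominated by Down: -5 > -8 and 7 > 5. Eliminate Middle.
In a mixed equilibrium Bob is indifferent between Right and Left; this condition fixes p.
  Bob's payoff from Right: p·(-4) + (1−p)·3 = -7p + 3
  Bob's payoff from Left: p·(-3) + (1−p)·(-4) = p - 4
  -7p + 3 = p - 4  ⇒  -8p = -7  ⇒  p = 7/8.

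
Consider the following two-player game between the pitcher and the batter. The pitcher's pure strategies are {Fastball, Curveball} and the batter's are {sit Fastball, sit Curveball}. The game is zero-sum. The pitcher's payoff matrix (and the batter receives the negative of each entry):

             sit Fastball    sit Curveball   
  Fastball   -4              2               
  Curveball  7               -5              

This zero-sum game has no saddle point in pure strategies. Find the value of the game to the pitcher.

In a mixed equilibrium the pitcher is indifferent between Fastball and Curveball; this condition fixes q.
  the pitcher's expected payoff from Fastball: q·(-4) + (1−q)·2 = -6q + 2
  the pitcher's expected payoff from Curveball: q·7 + (1−q)·(-5) = 12q - 5
  -6q + 2 = 12q - 5  ⇒  -18q = -7  ⇒  q = 7/18.
The value is the pitcher's expected payoff against this mix (using Fastball): (7/18)·(-4) + (11/18)·2 = -1/3.

v = -1/3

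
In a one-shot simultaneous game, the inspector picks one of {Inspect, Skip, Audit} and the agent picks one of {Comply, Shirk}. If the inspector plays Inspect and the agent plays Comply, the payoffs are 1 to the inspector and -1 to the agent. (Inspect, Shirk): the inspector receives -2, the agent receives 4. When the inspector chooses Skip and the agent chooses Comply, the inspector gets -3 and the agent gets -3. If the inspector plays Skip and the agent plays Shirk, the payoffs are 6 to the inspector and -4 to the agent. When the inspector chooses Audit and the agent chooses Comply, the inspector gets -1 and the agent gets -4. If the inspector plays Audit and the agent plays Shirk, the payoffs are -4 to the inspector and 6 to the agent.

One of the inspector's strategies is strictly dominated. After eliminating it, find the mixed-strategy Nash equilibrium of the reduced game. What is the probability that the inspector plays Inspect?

The inspector's strategy Audit is strictly dominated by Inspect: 1 > -1 and -2 > -4. Eliminate Audit.
The inspector's mix must leave the agent indifferent between Comply and Shirk.
  the agent's payoff from Comply: p·(-1) + (1−p)·(-3) = 2p - 3
  the agent's payoff from Shirk: p·4 + (1−p)·(-4) = 8p - 4
  2p - 3 = 8p - 4  ⇒  -6p = -1  ⇒  p = 1/6.

p = 1/6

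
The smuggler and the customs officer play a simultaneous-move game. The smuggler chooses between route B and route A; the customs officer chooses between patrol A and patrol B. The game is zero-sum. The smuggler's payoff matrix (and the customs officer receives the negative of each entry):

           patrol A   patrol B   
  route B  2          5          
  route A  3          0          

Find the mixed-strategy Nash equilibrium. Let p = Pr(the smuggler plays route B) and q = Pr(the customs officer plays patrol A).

The smuggler's mix must leave the customs officer indifferent between patrol A and patrol B.
  the customs officer's expected payoff from patrol A: p·(-2) + (1−p)·(-3) = p - 3
  the customs officer's expected payoff from patrol B: p·(-5) + (1−p)·0 = -5p
  p - 3 = -5p  ⇒  6p = 3  ⇒  p = 1/2.
For the smuggler to be willing to mix, the smuggler must be indifferent between route B and route A, which pins down the customs officer's mix.
  the smuggler's expected payoff from route B: q·2 + (1−q)·5 = -3q + 5
  the smuggler's expected payoff from route A: q·3 + (1−q)·0 = 3q
  -3q + 5 = 3q  ⇒  -6q = -5  ⇒  q = 5/6.

p = 1/2, q = 5/6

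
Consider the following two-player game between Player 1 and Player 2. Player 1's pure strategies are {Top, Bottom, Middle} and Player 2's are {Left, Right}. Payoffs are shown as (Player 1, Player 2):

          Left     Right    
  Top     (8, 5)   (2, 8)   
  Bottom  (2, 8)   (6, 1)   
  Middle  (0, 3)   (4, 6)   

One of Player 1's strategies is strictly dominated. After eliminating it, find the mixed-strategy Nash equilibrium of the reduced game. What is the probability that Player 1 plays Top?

p = 7/10

Player 1's strategy Middle is strictly dominated by Bottom: 2 > 0 and 6 > 4. Eliminate Middle.
Player 1's mix must leave Player 2 indifferent between Left and Right.
  Player 2's expected payoff from Left: p·5 + (1−p)·8 = -3p + 8
  Player 2's expected payoff from Right: p·8 + (1−p)·1 = 7p + 1
  -3p + 8 = 7p + 1  ⇒  -10p = -7  ⇒  p = 7/10.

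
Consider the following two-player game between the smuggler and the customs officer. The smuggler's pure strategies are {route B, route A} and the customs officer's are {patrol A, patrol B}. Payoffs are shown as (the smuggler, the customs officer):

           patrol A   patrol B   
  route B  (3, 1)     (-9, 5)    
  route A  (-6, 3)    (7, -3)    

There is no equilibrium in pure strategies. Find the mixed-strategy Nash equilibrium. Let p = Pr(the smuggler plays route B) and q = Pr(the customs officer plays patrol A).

For the customs officer to be willing to mix, the customs officer must be indifferent between patrol A and patrol B, which pins down the smuggler's mix.
  the customs officer's payoff to patrol A: p·1 + (1−p)·3 = -2p + 3
  the customs officer's payoff to patrol B: p·5 + (1−p)·(-3) = 8p - 3
  -2p + 3 = 8p - 3  ⇒  -10p = -6  ⇒  p = 3/5.
The smuggler's indifference between route B and route A determines the customs officer's mixing probability q:
  the smuggler's payoff to route B: q·3 + (1−q)·(-9) = 12q - 9
  the smuggler's payoff to route A: q·(-6) + (1−q)·7 = -13q + 7
  12q - 9 = -13q + 7  ⇒  25q = 16  ⇒  q = 16/25.

p = 3/5, q = 16/25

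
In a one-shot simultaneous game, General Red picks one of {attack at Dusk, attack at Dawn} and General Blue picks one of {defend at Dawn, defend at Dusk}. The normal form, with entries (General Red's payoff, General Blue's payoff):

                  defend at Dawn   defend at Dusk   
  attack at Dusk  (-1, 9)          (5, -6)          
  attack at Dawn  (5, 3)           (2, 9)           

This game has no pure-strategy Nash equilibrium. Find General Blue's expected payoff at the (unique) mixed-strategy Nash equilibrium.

33/7

For General Blue to be willing to mix, General Blue must be indifferent between defend at Dawn and defend at Dusk, which pins down General Red's mix.
  General Blue's expected payoff from defend at Dawn: p·9 + (1−p)·3 = 6p + 3
  General Blue's expected payoff from defend at Dusk: p·(-6) + (1−p)·9 = -15p + 9
  6p + 3 = -15p + 9  ⇒  21p = 6  ⇒  p = 2/7.
At equilibrium General Blue is indifferent across columns, so General Blue's payoff equals the payoff from defend at Dawn: (2/7)·9 + (5/7)·3 = 33/7.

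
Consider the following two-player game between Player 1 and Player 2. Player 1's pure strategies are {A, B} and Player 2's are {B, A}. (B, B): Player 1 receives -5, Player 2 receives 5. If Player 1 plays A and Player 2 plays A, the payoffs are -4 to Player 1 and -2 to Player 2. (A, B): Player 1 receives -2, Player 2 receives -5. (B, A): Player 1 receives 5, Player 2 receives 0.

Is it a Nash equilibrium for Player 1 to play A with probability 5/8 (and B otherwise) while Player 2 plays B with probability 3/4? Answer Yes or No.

Yes

Check Player 2's indifference given Player 1's mix p = 5/8:
  payoff from B = -5/4; payoff from A = -5/4 — equal.
Check Player 1's indifference given Player 2's mix q = 3/4:
  payoff from A = -5/2; payoff from B = -5/2 — equal.
Both players are indifferent, so neither can profitably deviate.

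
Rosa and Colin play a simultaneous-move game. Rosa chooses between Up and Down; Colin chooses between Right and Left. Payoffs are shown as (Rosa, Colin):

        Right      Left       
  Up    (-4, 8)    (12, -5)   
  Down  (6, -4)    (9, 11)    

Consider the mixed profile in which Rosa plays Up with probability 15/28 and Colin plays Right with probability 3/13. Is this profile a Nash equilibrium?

Yes

Check Colin's indifference given Rosa's mix p = 15/28:
  payoff from Right = 17/7; payoff from Left = 17/7 — equal.
Check Rosa's indifference given Colin's mix q = 3/13:
  payoff from Up = 108/13; payoff from Down = 108/13 — equal.
Both players are indifferent, so neither can profitably deviate.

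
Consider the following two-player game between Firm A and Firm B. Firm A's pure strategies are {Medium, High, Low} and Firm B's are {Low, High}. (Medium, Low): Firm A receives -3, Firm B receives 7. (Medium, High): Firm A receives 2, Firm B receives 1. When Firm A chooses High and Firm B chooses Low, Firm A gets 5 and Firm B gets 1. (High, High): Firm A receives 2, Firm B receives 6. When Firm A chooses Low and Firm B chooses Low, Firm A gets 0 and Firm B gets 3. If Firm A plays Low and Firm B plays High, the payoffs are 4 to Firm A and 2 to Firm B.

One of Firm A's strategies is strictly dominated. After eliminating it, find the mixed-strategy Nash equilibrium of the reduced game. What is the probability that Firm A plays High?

Firm A's strategy Medium is strictly dominated by Low: 0 > -3 and 4 > 2. Eliminate Medium.
Firm A's mix must leave Firm B indifferent between Low and High.
  Firm B's expected payoff from Low: p·1 + (1−p)·3 = -2p + 3
  Firm B's expected payoff from High: p·6 + (1−p)·2 = 4p + 2
  -2p + 3 = 4p + 2  ⇒  -6p = -1  ⇒  p = 1/6.

p = 1/6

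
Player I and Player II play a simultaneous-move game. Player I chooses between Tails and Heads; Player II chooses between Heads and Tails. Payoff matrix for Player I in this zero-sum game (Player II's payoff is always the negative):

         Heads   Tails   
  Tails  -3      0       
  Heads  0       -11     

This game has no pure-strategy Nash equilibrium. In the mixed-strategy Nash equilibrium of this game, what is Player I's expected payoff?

-33/14

In a mixed equilibrium Player I is indifferent between Tails and Heads; this condition fixes q.
  Player I's payoff to Tails: q·(-3) + (1−q)·0 = -3q
  Player I's payoff to Heads: q·0 + (1−q)·(-11) = 11q - 11
  -3q = 11q - 11  ⇒  -14q = -11  ⇒  q = 11/14.
At equilibrium Player I is indifferent across rows, so Player I's payoff equals the payoff from Tails: (11/14)·(-3) + (3/14)·0 = -33/14.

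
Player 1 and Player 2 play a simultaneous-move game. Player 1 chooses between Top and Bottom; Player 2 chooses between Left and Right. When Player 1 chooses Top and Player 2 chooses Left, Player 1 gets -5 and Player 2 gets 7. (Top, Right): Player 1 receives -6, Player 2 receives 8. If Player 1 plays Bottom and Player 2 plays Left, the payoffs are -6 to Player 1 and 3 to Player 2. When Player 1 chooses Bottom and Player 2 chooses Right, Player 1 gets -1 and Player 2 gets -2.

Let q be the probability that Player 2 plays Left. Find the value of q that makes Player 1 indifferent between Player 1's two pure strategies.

Set Player 1's expected payoff from Top equal to that from Bottom:
  Player 1's payoff from Top: q·(-5) + (1−q)·(-6) = q - 6
  Player 1's payoff from Bottom: q·(-6) + (1−q)·(-1) = -5q - 1
  q - 6 = -5q - 1  ⇒  6q = 5  ⇒  q = 5/6.

q = 5/6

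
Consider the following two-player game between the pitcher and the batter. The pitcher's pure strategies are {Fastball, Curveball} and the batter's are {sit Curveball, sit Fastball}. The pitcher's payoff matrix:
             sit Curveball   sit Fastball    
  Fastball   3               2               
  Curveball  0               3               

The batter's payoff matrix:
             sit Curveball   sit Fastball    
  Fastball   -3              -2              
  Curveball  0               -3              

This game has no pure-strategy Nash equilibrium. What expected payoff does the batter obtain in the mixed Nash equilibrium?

-9/4

The pitcher's mix must leave the batter indifferent between sit Curveball and sit Fastball.
  the batter's expected payoff from sit Curveball: p·(-3) + (1−p)·0 = -3p
  the batter's expected payoff from sit Fastball: p·(-2) + (1−p)·(-3) = p - 3
  -3p = p - 3  ⇒  -4p = -3  ⇒  p = 3/4.
At equilibrium the batter is indifferent across columns, so the batter's payoff equals the payoff from sit Curveball: (3/4)·(-3) + (1/4)·0 = -9/4.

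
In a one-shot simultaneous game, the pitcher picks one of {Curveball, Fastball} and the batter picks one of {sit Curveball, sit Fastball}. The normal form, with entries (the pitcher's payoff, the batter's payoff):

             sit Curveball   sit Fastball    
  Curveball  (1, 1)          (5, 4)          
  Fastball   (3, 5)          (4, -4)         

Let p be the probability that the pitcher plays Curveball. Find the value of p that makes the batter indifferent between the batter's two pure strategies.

In a mixed equilibrium the batter is indifferent between sit Curveball and sit Fastball; this condition fixes p.
  the batter's payoff from sit Curveball: p·1 + (1−p)·5 = -4p + 5
  the batter's payoff from sit Fastball: p·4 + (1−p)·(-4) = 8p - 4
  -4p + 5 = 8p - 4  ⇒  -12p = -9  ⇒  p = 3/4.

p = 3/4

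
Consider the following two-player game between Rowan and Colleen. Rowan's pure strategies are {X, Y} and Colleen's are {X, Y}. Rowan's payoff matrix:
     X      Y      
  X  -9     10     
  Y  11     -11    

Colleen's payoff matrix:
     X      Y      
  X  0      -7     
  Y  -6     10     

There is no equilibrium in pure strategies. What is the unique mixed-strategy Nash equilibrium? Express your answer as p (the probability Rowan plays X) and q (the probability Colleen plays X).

p = 16/23, q = 21/41

Set Colleen's expected payoff from X equal to that from Y:
  Colleen's payoff to X: p·0 + (1−p)·(-6) = 6p - 6
  Colleen's payoff to Y: p·(-7) + (1−p)·10 = -17p + 10
  6p - 6 = -17p + 10  ⇒  23p = 16  ⇒  p = 16/23.
Set Rowan's expected payoff from X equal to that from Y:
  Rowan's payoff to X: q·(-9) + (1−q)·10 = -19q + 10
  Rowan's payoff to Y: q·11 + (1−q)·(-11) = 22q - 11
  -19q + 10 = 22q - 11  ⇒  -41q = -21  ⇒  q = 21/41.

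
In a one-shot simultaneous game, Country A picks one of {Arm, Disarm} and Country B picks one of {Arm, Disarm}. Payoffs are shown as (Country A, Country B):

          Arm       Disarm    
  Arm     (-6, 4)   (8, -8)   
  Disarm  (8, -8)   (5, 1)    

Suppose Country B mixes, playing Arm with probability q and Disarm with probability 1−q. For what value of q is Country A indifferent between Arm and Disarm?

q = 3/17

In a mixed equilibrium Country A is indifferent between Arm and Disarm; this condition fixes q.
  Country A's payoff from Arm: q·(-6) + (1−q)·8 = -14q + 8
  Country A's payoff from Disarm: q·8 + (1−q)·5 = 3q + 5
  -14q + 8 = 3q + 5  ⇒  -17q = -3  ⇒  q = 3/17.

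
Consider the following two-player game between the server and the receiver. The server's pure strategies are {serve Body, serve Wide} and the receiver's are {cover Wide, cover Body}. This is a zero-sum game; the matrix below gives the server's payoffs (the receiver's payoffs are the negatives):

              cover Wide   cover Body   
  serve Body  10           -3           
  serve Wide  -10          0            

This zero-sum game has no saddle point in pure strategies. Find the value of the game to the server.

The receiver's mix must leave the server indifferent between serve Body and serve Wide.
  the server's payoff to serve Body: q·10 + (1−q)·(-3) = 13q - 3
  the server's payoff to serve Wide: q·(-10) + (1−q)·0 = -10q
  13q - 3 = -10q  ⇒  23q = 3  ⇒  q = 3/23.
The value is the server's expected payoff against this mix (using serve Body): (3/23)·10 + (20/23)·(-3) = -30/23.

v = -30/23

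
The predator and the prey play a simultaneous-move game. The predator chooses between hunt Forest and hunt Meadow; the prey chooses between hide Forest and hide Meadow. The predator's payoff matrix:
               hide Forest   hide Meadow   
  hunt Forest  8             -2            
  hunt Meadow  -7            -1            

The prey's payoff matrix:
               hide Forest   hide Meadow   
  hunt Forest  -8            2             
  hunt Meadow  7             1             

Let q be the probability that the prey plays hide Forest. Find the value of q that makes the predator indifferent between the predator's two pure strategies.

Set the predator's expected payoff from hunt Forest equal to that from hunt Meadow:
  the predator's expected payoff from hunt Forest: q·8 + (1−q)·(-2) = 10q - 2
  the predator's expected payoff from hunt Meadow: q·(-7) + (1−q)·(-1) = -6q - 1
  10q - 2 = -6q - 1  ⇒  16q = 1  ⇒  q = 1/16.

q = 1/16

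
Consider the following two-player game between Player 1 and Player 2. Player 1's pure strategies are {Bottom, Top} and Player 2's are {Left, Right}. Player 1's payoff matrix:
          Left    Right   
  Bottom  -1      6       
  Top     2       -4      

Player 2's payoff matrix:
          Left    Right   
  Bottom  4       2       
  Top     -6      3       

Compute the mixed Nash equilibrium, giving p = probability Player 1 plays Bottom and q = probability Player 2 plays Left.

p = 9/11, q = 10/13

Player 1's mix must leave Player 2 indifferent between Left and Right.
  Player 2's expected payoff from Left: p·4 + (1−p)·(-6) = 10p - 6
  Player 2's expected payoff from Right: p·2 + (1−p)·3 = -p + 3
  10p - 6 = -p + 3  ⇒  11p = 9  ⇒  p = 9/11.
Set Player 1's expected payoff from Bottom equal to that from Top:
  Player 1's payoff to Bottom: q·(-1) + (1−q)·6 = -7q + 6
  Player 1's payoff to Top: q·2 + (1−q)·(-4) = 6q - 4
  -7q + 6 = 6q - 4  ⇒  -13q = -10  ⇒  q = 10/13.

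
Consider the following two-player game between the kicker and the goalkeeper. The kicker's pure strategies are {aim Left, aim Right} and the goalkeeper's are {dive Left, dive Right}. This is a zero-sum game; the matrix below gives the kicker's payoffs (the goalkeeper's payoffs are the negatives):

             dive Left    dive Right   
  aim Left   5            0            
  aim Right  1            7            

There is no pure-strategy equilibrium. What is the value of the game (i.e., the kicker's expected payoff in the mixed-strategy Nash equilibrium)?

For the kicker to be willing to mix, the kicker must be indifferent between aim Left and aim Right, which pins down the goalkeeper's mix.
  the kicker's payoff to aim Left: q·5 + (1−q)·0 = 5q
  the kicker's payoff to aim Right: q·1 + (1−q)·7 = -6q + 7
  5q = -6q + 7  ⇒  11q = 7  ⇒  q = 7/11.
The value is the kicker's expected payoff against this mix (using aim Left): (7/11)·5 + (4/11)·0 = 35/11.

v = 35/11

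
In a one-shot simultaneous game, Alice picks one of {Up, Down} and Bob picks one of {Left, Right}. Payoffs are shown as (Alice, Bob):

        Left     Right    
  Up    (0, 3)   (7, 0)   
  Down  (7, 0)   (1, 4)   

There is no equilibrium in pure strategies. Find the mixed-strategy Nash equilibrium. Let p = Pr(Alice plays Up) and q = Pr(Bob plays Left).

Set Bob's expected payoff from Left equal to that from Right:
  Bob's expected payoff from Left: p·3 + (1−p)·0 = 3p
  Bob's expected payoff from Right: p·0 + (1−p)·4 = -4p + 4
  3p = -4p + 4  ⇒  7p = 4  ⇒  p = 4/7.
For Alice to be willing to mix, Alice must be indifferent between Up and Down, which pins down Bob's mix.
  Alice's expected payoff from Up: q·0 + (1−q)·7 = -7q + 7
  Alice's expected payoff from Down: q·7 + (1−q)·1 = 6q + 1
  -7q + 7 = 6q + 1  ⇒  -13q = -6  ⇒  q = 6/13.

p = 4/7, q = 6/13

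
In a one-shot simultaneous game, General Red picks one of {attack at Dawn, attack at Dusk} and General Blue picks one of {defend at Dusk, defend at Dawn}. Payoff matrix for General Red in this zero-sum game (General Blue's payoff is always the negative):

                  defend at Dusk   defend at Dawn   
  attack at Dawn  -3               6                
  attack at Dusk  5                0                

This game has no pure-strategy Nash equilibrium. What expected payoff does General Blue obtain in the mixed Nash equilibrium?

-15/7

General Red's mix must leave General Blue indifferent between defend at Dusk and defend at Dawn.
  General Blue's payoff to defend at Dusk: p·3 + (1−p)·(-5) = 8p - 5
  General Blue's payoff to defend at Dawn: p·(-6) + (1−p)·0 = -6p
  8p - 5 = -6p  ⇒  14p = 5  ⇒  p = 5/14.
At equilibrium General Blue is indifferent across columns, so General Blue's payoff equals the payoff from defend at Dusk: (5/14)·3 + (9/14)·(-5) = -15/7.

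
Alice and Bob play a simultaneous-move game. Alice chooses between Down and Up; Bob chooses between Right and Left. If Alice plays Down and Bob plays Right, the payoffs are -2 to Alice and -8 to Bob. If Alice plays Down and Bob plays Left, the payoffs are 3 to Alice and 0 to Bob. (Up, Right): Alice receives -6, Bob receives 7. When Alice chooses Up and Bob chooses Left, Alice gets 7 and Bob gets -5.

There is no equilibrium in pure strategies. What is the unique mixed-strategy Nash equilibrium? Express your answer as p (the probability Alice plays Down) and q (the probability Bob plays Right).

Bob's indifference between Right and Left determines Alice's mixing probability p:
  Bob's expected payoff from Right: p·(-8) + (1−p)·7 = -15p + 7
  Bob's expected payoff from Left: p·0 + (1−p)·(-5) = 5p - 5
  -15p + 7 = 5p - 5  ⇒  -20p = -12  ⇒  p = 3/5.
Alice's indifference between Down and Up determines Bob's mixing probability q:
  Alice's payoff from Down: q·(-2) + (1−q)·3 = -5q + 3
  Alice's payoff from Up: q·(-6) + (1−q)·7 = -13q + 7
  -5q + 3 = -13q + 7  ⇒  8q = 4  ⇒  q = 1/2.

p = 3/5, q = 1/2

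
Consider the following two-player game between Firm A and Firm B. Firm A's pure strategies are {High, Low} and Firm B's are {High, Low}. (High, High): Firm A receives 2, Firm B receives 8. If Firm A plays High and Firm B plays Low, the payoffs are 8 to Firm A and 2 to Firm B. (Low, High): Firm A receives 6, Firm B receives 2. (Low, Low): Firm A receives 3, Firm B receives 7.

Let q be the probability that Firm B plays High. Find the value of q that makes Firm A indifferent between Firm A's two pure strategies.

Set Firm A's expected payoff from High equal to that from Low:
  Firm A's payoff to High: q·2 + (1−q)·8 = -6q + 8
  Firm A's payoff to Low: q·6 + (1−q)·3 = 3q + 3
  -6q + 8 = 3q + 3  ⇒  -9q = -5  ⇒  q = 5/9.

q = 5/9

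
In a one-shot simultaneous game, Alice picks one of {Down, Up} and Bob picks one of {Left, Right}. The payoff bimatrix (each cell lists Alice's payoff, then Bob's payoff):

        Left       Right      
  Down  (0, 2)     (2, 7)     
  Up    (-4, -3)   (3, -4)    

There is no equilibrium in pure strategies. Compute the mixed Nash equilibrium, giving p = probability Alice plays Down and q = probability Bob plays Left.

Alice's mix must leave Bob indifferent between Left and Right.
  Bob's payoff from Left: p·2 + (1−p)·(-3) = 5p - 3
  Bob's payoff from Right: p·7 + (1−p)·(-4) = 11p - 4
  5p - 3 = 11p - 4  ⇒  -6p = -1  ⇒  p = 1/6.
Alice's indifference between Down and Up determines Bob's mixing probability q:
  Alice's payoff to Down: q·0 + (1−q)·2 = -2q + 2
  Alice's payoff to Up: q·(-4) + (1−q)·3 = -7q + 3
  -2q + 2 = -7q + 3  ⇒  5q = 1  ⇒  q = 1/5.

p = 1/6, q = 1/5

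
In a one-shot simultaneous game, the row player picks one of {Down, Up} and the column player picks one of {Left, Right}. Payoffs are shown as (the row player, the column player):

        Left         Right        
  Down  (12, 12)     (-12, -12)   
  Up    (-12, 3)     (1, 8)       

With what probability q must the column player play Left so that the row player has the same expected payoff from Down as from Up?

q = 13/37

In a mixed equilibrium the row player is indifferent between Down and Up; this condition fixes q.
  the row player's payoff from Down: q·12 + (1−q)·(-12) = 24q - 12
  the row player's payoff from Up: q·(-12) + (1−q)·1 = -13q + 1
  24q - 12 = -13q + 1  ⇒  37q = 13  ⇒  q = 13/37.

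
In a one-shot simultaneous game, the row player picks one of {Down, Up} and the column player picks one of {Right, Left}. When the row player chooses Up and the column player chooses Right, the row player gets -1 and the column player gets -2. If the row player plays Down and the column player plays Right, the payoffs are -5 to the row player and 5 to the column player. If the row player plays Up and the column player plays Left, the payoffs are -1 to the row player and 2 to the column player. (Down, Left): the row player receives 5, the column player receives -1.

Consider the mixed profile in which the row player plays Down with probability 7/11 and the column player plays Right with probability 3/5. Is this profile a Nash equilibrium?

No

Given the row player's mix p = 7/11, the column player's payoff from Right is 27/11 but from Left is 1/11. The column player strictly prefers Right, so the column player would not mix.
So the proposed profile is not a Nash equilibrium.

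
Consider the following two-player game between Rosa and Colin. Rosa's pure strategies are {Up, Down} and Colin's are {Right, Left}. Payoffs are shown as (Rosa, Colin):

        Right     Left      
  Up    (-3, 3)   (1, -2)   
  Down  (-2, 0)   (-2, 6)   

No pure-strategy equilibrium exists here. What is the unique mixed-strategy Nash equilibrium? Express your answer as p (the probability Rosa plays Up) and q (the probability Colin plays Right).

Set Colin's expected payoff from Right equal to that from Left:
  Colin's payoff to Right: p·3 + (1−p)·0 = 3p
  Colin's payoff to Left: p·(-2) + (1−p)·6 = -8p + 6
  3p = -8p + 6  ⇒  11p = 6  ⇒  p = 6/11.
Rosa's indifference between Up and Down determines Colin's mixing probability q:
  Rosa's payoff from Up: q·(-3) + (1−q)·1 = -4q + 1
  Rosa's payoff from Down: q·(-2) + (1−q)·(-2) = -2
  -4q + 1 = -2  ⇒  -4q = -3  ⇒  q = 3/4.

p = 6/11, q = 3/4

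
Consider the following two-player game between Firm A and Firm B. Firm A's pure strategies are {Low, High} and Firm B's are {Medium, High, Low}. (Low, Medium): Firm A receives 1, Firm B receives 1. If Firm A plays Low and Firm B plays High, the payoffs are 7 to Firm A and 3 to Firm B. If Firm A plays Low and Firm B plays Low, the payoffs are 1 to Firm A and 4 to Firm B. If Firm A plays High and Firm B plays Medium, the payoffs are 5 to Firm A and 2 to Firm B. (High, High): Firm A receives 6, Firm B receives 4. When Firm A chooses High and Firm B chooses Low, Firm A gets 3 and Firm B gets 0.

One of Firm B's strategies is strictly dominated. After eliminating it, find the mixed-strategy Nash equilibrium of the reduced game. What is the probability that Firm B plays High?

q = 2/3

Firm B's strategy Medium is strictly dominated by High: 3 > 1 and 4 > 2. Eliminate Medium.
Set Firm A's expected payoff from Low equal to that from High:
  Firm A's payoff from Low: q·7 + (1−q)·1 = 6q + 1
  Firm A's payoff from High: q·6 + (1−q)·3 = 3q + 3
  6q + 1 = 3q + 3  ⇒  3q = 2  ⇒  q = 2/3.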